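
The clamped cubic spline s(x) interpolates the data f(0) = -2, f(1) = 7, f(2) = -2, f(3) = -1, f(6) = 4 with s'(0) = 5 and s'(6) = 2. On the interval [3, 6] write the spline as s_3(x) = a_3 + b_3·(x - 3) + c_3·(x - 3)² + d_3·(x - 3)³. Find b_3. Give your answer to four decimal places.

With m_i denoting the second derivative at x_i, h_i = 1, 1, 1, 3, and Δ_i = (y_(i+1) − y_i)/h_i = 9, -9, 1, 5/3:
  1·m_0 + 4·m_1 + 1·m_2 = 6(Δ_1 - Δ_0) = -108
  1·m_1 + 4·m_2 + 1·m_3 = 6(Δ_2 - Δ_1) = 60
  1·m_2 + 8·m_3 + 3·m_4 = 6(Δ_3 - Δ_2) = 4
Clamped end conditions give two more equations: 2h_0·m_0 + h_0·m_1 = 6(Δ_0 - s'(0)) = 24 and h_3·m_3 + 2h_3·m_4 = 6(s'(6) - Δ_3) = 2.
Hence m_0 = 1777/54, m_1 = -1129/27, m_2 = 1423/54, m_3 = -97/27, m_4 = 115/54.
On [3, 6], with s_3(x) = a_3 + b_3·(x - 3) + c_3·(x - 3)² + d_3·(x - 3)³: c_3 = m_3/2 = -97/54, d_3 = (m_4 - m_3)/(6h_3) = 103/324, b_3 = Δ_3 - h_3(2m_3 + m_4)/6 = 151/36.

4.1944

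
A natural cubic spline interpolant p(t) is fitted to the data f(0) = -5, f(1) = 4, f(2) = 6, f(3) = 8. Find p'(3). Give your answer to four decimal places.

Let m_i = p''(x_i). Step sizes h_i = 1, 1, 1; slopes of the chords Δ_i = (y_(i+1) - y_i)/h_i = 9, 2, 2.
  1·m_0 + 4·m_1 + 1·m_2 = 6(Δ_1 - Δ_0) = -42
  1·m_1 + 4·m_2 + 1·m_3 = 6(Δ_2 - Δ_1) = 0
Natural end conditions: m_0 = m_3 = 0.
Solving: m_0 = 0, m_1 = -56/5, m_2 = 14/5, m_3 = 0.
On [2, 3], p'(t) = b_2 + 2c_2·(t - 2) + 3d_2·(t - 2)² with b_2 = Δ_2 - h_2(2m_2 + m_3)/6 = 16/15, c_2 = m_2/2 = 7/5, d_2 = (m_3 - m_2)/(6h_2) = -7/15. So p'(3) = 37/15.

2.4667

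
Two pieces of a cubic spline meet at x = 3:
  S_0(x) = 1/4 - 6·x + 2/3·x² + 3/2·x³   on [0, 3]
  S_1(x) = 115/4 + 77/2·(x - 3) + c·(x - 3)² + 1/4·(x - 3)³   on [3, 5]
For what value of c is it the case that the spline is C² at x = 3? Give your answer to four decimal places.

S_0''(x) = 4/3 + 9·x, so S_0''(3) = 85/3. On the right, S_1''(3) = 2c, so c = 85/6.

14.1667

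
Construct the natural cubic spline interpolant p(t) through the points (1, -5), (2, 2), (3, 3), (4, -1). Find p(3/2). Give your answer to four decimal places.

-1.0250

Write m_i for p''(x_i). With h_i = 1, 1, 1 and divided differences Δ_i = 7, 1, -4, the continuity of p' gives the tridiagonal system
  1·m_0 + 4·m_1 + 1·m_2 = 6(Δ_1 - Δ_0) = -36
  1·m_1 + 4·m_2 + 1·m_3 = 6(Δ_2 - Δ_1) = -30
Natural end conditions: m_0 = m_3 = 0.
Hence m_0 = 0, m_1 = -38/5, m_2 = -28/5, m_3 = 0.
On [1, 2], p(t) = -5 + 124/15·(t - 1) + 0·(t - 1)² - 19/15·(t - 1)³.
With (t - 1) = 1/2: p(3/2) = -41/40.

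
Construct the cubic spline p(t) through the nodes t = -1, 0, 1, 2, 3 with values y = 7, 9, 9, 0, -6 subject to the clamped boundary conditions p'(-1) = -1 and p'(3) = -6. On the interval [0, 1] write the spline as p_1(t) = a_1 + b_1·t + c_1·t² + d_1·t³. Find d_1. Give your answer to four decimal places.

-2.3214

With M_i denoting the second derivative at x_i, h_i = 1, 1, 1, 1, and Δ_i = (y_(i+1) − y_i)/h_i = 2, 0, -9, -6:
  1·M_0 + 4·M_1 + 1·M_2 = 6(Δ_1 - Δ_0) = -12
  1·M_1 + 4·M_2 + 1·M_3 = 6(Δ_2 - Δ_1) = -54
  1·M_2 + 4·M_3 + 1·M_4 = 6(Δ_3 - Δ_2) = 18
Clamped end conditions give two more equations: 2h_0·M_0 + h_0·M_1 = 6(Δ_0 - p'(-1)) = 18 and h_3·M_3 + 2h_3·M_4 = 6(p'(3) - Δ_3) = 0.
Forward elimination and back-substitution give M_0 = 137/14, M_1 = -11/7, M_2 = -31/2, M_3 = 67/7, M_4 = -67/14.
On [0, 1], with p_1(t) = a_1 + b_1·t + c_1·t² + d_1·t³: c_1 = M_1/2 = -11/14, d_1 = (M_2 - M_1)/(6h_1) = -65/28, b_1 = Δ_1 - h_1(2M_1 + M_2)/6 = 87/28.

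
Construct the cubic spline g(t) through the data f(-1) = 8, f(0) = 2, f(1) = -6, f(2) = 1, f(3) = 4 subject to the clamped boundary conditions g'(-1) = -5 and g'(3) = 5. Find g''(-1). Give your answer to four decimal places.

Let M_i = g''(x_i). Step sizes h_i = 1, 1, 1, 1; slopes of the chords Δ_i = (y_(i+1) - y_i)/h_i = -6, -8, 7, 3.
  1·M_0 + 4·M_1 + 1·M_2 = 6(Δ_1 - Δ_0) = -12
  1·M_1 + 4·M_2 + 1·M_3 = 6(Δ_2 - Δ_1) = 90
  1·M_2 + 4·M_3 + 1·M_4 = 6(Δ_3 - Δ_2) = -24
Clamped end conditions give two more equations: 2h_0·M_0 + h_0·M_1 = 6(Δ_0 - g'(-1)) = -6 and h_3·M_3 + 2h_3·M_4 = 6(g'(3) - Δ_3) = 12.
Hence M_0 = 5/2, M_1 = -11, M_2 = 59/2, M_3 = -17, M_4 = 29/2.

2.5000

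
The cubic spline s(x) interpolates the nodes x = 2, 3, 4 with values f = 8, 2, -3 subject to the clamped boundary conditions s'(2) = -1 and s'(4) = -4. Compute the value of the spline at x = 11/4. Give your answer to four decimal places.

Write M_i for s''(x_i). With h_i = 1, 1 and divided differences Δ_i = -6, -5, the continuity of s' gives the tridiagonal system
  1·M_0 + 4·M_1 + 1·M_2 = 6(Δ_1 - Δ_0) = 6
Clamped end conditions give two more equations: 2h_0·M_0 + h_0·M_1 = 6(Δ_0 - s'(2)) = -30 and h_1·M_1 + 2h_1·M_2 = 6(s'(4) - Δ_1) = 6.
Hence M_0 = -18, M_1 = 6, M_2 = 0.
On [2, 3], s(x) = 8 - 1·(x - 2) - 9·(x - 2)² + 4·(x - 2)³.
With (x - 2) = 3/4: s(11/4) = 31/8.

3.8750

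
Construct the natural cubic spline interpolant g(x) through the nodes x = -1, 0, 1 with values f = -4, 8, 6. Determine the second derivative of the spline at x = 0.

-21

Put M_i = g'' at the i-th knot. Here h = (1, 1) and Δ = (12, -2), so the interior equations h_(i-1)·M_(i-1) + 2(h_(i-1)+h_i)·M_i + h_i·M_(i+1) = 6(Δ_i − Δ_(i-1)) read
  1·M_0 + 4·M_1 + 1·M_2 = 6(Δ_1 - Δ_0) = -84
Natural end conditions: M_0 = M_2 = 0.
Forward elimination and back-substitution give M_0 = 0, M_1 = -21, M_2 = 0.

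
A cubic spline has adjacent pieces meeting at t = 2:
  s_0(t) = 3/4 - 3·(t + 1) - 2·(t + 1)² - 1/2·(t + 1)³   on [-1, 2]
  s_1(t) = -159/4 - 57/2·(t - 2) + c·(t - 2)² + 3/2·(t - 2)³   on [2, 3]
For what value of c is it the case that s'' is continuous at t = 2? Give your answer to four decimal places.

-6.5000

s_0''(t) = -4 - 3·(t + 1), so s_0''(2) = -13. On the right, s_1''(2) = 2c, so c = -13/2.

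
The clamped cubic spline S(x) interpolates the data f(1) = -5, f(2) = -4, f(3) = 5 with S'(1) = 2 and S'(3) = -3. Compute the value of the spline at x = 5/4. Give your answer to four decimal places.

With M_i denoting the second derivative at x_i, h_i = 1, 1, and Δ_i = (y_(i+1) − y_i)/h_i = 1, 9:
  1·M_0 + 4·M_1 + 1·M_2 = 6(Δ_1 - Δ_0) = 48
Clamped end conditions give two more equations: 2h_0·M_0 + h_0·M_1 = 6(Δ_0 - S'(1)) = -6 and h_1·M_1 + 2h_1·M_2 = 6(S'(3) - Δ_1) = -72.
Forward elimination and back-substitution give M_0 = -35/2, M_1 = 29, M_2 = -101/2.
On [1, 2], S(x) = -5 + 2·(x - 1) - 35/4·(x - 1)² + 31/4·(x - 1)³.
With (x - 1) = 1/4: S(5/4) = -1261/256.

-4.9258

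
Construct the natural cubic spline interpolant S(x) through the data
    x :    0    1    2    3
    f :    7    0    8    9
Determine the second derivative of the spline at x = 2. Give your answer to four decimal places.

Put m_i = S'' at the i-th knot. Here h = (1, 1, 1) and Δ = (-7, 8, 1), so the interior equations h_(i-1)·m_(i-1) + 2(h_(i-1)+h_i)·m_i + h_i·m_(i+1) = 6(Δ_i − Δ_(i-1)) read
  1·m_0 + 4·m_1 + 1·m_2 = 6(Δ_1 - Δ_0) = 90
  1·m_1 + 4·m_2 + 1·m_3 = 6(Δ_2 - Δ_1) = -42
Natural end conditions: m_0 = m_3 = 0.
Hence m_0 = 0, m_1 = 134/5, m_2 = -86/5, m_3 = 0.

-17.2000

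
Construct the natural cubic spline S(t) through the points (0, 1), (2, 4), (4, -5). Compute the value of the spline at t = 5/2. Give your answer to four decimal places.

2.7344

Write M_i for S''(x_i). With h_i = 2, 2 and divided differences Δ_i = 3/2, -9/2, the continuity of S' gives the tridiagonal system
  2·M_0 + 8·M_1 + 2·M_2 = 6(Δ_1 - Δ_0) = -36
Natural end conditions: M_0 = M_2 = 0.
Solving the tridiagonal system: M_0 = 0, M_1 = -9/2, M_2 = 0.
On [2, 4], S(t) = 4 - 3/2·(t - 2) - 9/4·(t - 2)² + 3/8·(t - 2)³.
With (t - 2) = 1/2: S(5/2) = 175/64.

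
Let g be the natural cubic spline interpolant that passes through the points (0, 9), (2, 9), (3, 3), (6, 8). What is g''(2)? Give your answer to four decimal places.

-7.1064

With σ_i denoting the second derivative at x_i, h_i = 2, 1, 3, and Δ_i = (y_(i+1) − y_i)/h_i = 0, -6, 5/3:
  2·σ_0 + 6·σ_1 + 1·σ_2 = 6(Δ_1 - Δ_0) = -36
  1·σ_1 + 8·σ_2 + 3·σ_3 = 6(Δ_2 - Δ_1) = 46
Natural end conditions: σ_0 = σ_3 = 0.
Solving: σ_0 = 0, σ_1 = -334/47, σ_2 = 312/47, σ_3 = 0.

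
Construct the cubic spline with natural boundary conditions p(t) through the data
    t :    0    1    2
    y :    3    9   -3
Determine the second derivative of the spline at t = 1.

-27

Write σ_i for p''(x_i). With h_i = 1, 1 and divided differences Δ_i = 6, -12, the continuity of p' gives the tridiagonal system
  1·σ_0 + 4·σ_1 + 1·σ_2 = 6(Δ_1 - Δ_0) = -108
Natural end conditions: σ_0 = σ_2 = 0.
Forward elimination and back-substitution give σ_0 = 0, σ_1 = -27, σ_2 = 0.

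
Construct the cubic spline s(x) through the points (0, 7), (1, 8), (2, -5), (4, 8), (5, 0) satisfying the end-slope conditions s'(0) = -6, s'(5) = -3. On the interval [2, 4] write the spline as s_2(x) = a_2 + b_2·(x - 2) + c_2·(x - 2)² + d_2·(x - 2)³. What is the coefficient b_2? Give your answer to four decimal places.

-7.4531

Let M_i = s''(x_i). Step sizes h_i = 1, 1, 2, 1; slopes of the chords Δ_i = (y_(i+1) - y_i)/h_i = 1, -13, 13/2, -8.
  1·M_0 + 4·M_1 + 1·M_2 = 6(Δ_1 - Δ_0) = -84
  1·M_1 + 6·M_2 + 2·M_3 = 6(Δ_2 - Δ_1) = 117
  2·M_2 + 6·M_3 + 1·M_4 = 6(Δ_3 - Δ_2) = -87
Clamped end conditions give two more equations: 2h_0·M_0 + h_0·M_1 = 6(Δ_0 - s'(0)) = 42 and h_3·M_3 + 2h_3·M_4 = 6(s'(5) - Δ_3) = 30.
Solving the tridiagonal system: M_0 = 5283/128, M_1 = -2595/64, M_2 = 4725/128, M_3 = -1023/32, M_4 = 1983/64.
On [2, 4], with s_2(x) = a_2 + b_2·(x - 2) + c_2·(x - 2)² + d_2·(x - 2)³: c_2 = M_2/2 = 4725/256, d_2 = (M_3 - M_2)/(6h_2) = -2939/512, b_2 = Δ_2 - h_2(2M_2 + M_3)/6 = -477/64.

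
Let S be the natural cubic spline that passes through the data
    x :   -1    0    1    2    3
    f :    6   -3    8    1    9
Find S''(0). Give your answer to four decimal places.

Put M_i = S'' at the i-th knot. Here h = (1, 1, 1, 1) and Δ = (-9, 11, -7, 8), so the interior equations h_(i-1)·M_(i-1) + 2(h_(i-1)+h_i)·M_i + h_i·M_(i+1) = 6(Δ_i − Δ_(i-1)) read
  1·M_0 + 4·M_1 + 1·M_2 = 6(Δ_1 - Δ_0) = 120
  1·M_1 + 4·M_2 + 1·M_3 = 6(Δ_2 - Δ_1) = -108
  1·M_2 + 4·M_3 + 1·M_4 = 6(Δ_3 - Δ_2) = 90
Natural end conditions: M_0 = M_4 = 0.
Solving: M_0 = 0, M_1 = 1161/28, M_2 = -321/7, M_3 = 951/28, M_4 = 0.

41.4643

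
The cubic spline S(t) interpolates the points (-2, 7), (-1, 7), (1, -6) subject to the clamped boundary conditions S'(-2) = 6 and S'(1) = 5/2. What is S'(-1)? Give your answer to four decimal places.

-5.6667

Put M_i = S'' at the i-th knot. Here h = (1, 2) and Δ = (0, -13/2), so the interior equations h_(i-1)·M_(i-1) + 2(h_(i-1)+h_i)·M_i + h_i·M_(i+1) = 6(Δ_i − Δ_(i-1)) read
  1·M_0 + 6·M_1 + 2·M_2 = 6(Δ_1 - Δ_0) = -39
Clamped end conditions give two more equations: 2h_0·M_0 + h_0·M_1 = 6(Δ_0 - S'(-2)) = -36 and h_1·M_1 + 2h_1·M_2 = 6(S'(1) - Δ_1) = 54.
Solving: M_0 = -38/3, M_1 = -32/3, M_2 = 113/6.
On [-1, 1], S'(t) = b_1 + 2c_1·(t + 1) + 3d_1·(t + 1)² with b_1 = Δ_1 - h_1(2M_1 + M_2)/6 = -17/3, c_1 = M_1/2 = -16/3, d_1 = (M_2 - M_1)/(6h_1) = 59/24. So S'(-1) = -17/3.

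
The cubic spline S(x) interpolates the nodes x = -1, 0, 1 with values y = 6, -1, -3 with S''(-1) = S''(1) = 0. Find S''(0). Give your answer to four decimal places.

7.5000

Put M_i = S'' at the i-th knot. Here h = (1, 1) and Δ = (-7, -2), so the interior equations h_(i-1)·M_(i-1) + 2(h_(i-1)+h_i)·M_i + h_i·M_(i+1) = 6(Δ_i − Δ_(i-1)) read
  1·M_0 + 4·M_1 + 1·M_2 = 6(Δ_1 - Δ_0) = 30
Natural end conditions: M_0 = M_2 = 0.
Solving: M_0 = 0, M_1 = 15/2, M_2 = 0.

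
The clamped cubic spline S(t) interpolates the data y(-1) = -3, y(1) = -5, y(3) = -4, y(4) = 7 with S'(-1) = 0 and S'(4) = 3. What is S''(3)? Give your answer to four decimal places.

16.9565

Put m_i = S'' at the i-th knot. Here h = (2, 2, 1) and Δ = (-1, 1/2, 11), so the interior equations h_(i-1)·m_(i-1) + 2(h_(i-1)+h_i)·m_i + h_i·m_(i+1) = 6(Δ_i − Δ_(i-1)) read
  2·m_0 + 8·m_1 + 2·m_2 = 6(Δ_1 - Δ_0) = 9
  2·m_1 + 6·m_2 + 1·m_3 = 6(Δ_2 - Δ_1) = 63
Clamped end conditions give two more equations: 2h_0·m_0 + h_0·m_1 = 6(Δ_0 - S'(-1)) = -6 and h_2·m_2 + 2h_2·m_3 = 6(S'(4) - Δ_2) = -48.
Forward elimination and back-substitution give m_0 = 3/46, m_1 = -72/23, m_2 = 390/23, m_3 = -747/23.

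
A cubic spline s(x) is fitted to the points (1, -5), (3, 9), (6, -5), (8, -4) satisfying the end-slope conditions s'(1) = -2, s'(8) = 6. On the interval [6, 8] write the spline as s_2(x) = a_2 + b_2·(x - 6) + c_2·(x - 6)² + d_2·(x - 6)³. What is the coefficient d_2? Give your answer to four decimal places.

-0.0443

Let σ_i = s''(x_i). Step sizes h_i = 2, 3, 2; slopes of the chords Δ_i = (y_(i+1) - y_i)/h_i = 7, -14/3, 1/2.
  2·σ_0 + 10·σ_1 + 3·σ_2 = 6(Δ_1 - Δ_0) = -70
  3·σ_1 + 10·σ_2 + 2·σ_3 = 6(Δ_2 - Δ_1) = 31
Clamped end conditions give two more equations: 2h_0·σ_0 + h_0·σ_1 = 6(Δ_0 - s'(1)) = 54 and h_2·σ_2 + 2h_2·σ_3 = 6(s'(8) - Δ_2) = 33.
Solving the tridiagonal system: σ_0 = 1907/96, σ_1 = -611/48, σ_2 = 281/48, σ_3 = 511/96.
On [6, 8], with s_2(x) = a_2 + b_2·(x - 6) + c_2·(x - 6)² + d_2·(x - 6)³: c_2 = σ_2/2 = 281/96, d_2 = (σ_3 - σ_2)/(6h_2) = -17/384, b_2 = Δ_2 - h_2(2σ_2 + σ_3)/6 = -497/96.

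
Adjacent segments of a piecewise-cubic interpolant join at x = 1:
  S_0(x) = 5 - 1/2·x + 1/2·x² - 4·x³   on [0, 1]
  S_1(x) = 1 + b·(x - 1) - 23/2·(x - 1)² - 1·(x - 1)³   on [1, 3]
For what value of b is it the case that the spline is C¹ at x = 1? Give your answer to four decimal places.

-11.5000

S_0'(x) = -1/2 + 1·x - 12·x², so S_0'(1) = -23/2. On the right, S_1'(1) = b, so b = -23/2.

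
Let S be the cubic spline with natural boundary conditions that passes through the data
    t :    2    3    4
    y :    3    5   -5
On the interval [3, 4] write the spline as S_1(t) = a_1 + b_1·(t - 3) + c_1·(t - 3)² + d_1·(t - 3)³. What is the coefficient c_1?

With M_i denoting the second derivative at x_i, h_i = 1, 1, and Δ_i = (y_(i+1) − y_i)/h_i = 2, -10:
  1·M_0 + 4·M_1 + 1·M_2 = 6(Δ_1 - Δ_0) = -72
Natural end conditions: M_0 = M_2 = 0.
Solving the tridiagonal system: M_0 = 0, M_1 = -18, M_2 = 0.
On [3, 4], with S_1(t) = a_1 + b_1·(t - 3) + c_1·(t - 3)² + d_1·(t - 3)³: c_1 = M_1/2 = -9, d_1 = (M_2 - M_1)/(6h_1) = 3, b_1 = Δ_1 - h_1(2M_1 + M_2)/6 = -4.

-9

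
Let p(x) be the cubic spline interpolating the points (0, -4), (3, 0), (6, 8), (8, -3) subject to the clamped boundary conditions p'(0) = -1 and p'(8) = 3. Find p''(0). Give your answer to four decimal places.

0.9737

Write M_i for p''(x_i). With h_i = 3, 3, 2 and divided differences Δ_i = 4/3, 8/3, -11/2, the continuity of p' gives the tridiagonal system
  3·M_0 + 12·M_1 + 3·M_2 = 6(Δ_1 - Δ_0) = 8
  3·M_1 + 10·M_2 + 2·M_3 = 6(Δ_2 - Δ_1) = -49
Clamped end conditions give two more equations: 2h_0·M_0 + h_0·M_1 = 6(Δ_0 - p'(0)) = 14 and h_2·M_2 + 2h_2·M_3 = 6(p'(8) - Δ_2) = 51.
Hence M_0 = 37/38, M_1 = 155/57, M_2 = -349/38, M_3 = 659/38.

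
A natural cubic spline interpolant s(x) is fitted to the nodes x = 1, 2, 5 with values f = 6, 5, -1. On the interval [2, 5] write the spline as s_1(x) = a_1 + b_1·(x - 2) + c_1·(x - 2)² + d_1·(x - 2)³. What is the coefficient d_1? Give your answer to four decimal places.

0.0417

Let m_i = s''(x_i). Step sizes h_i = 1, 3; slopes of the chords Δ_i = (y_(i+1) - y_i)/h_i = -1, -2.
  1·m_0 + 8·m_1 + 3·m_2 = 6(Δ_1 - Δ_0) = -6
Natural end conditions: m_0 = m_2 = 0.
Forward elimination and back-substitution give m_0 = 0, m_1 = -3/4, m_2 = 0.
On [2, 5], with s_1(x) = a_1 + b_1·(x - 2) + c_1·(x - 2)² + d_1·(x - 2)³: c_1 = m_1/2 = -3/8, d_1 = (m_2 - m_1)/(6h_1) = 1/24, b_1 = Δ_1 - h_1(2m_1 + m_2)/6 = -5/4.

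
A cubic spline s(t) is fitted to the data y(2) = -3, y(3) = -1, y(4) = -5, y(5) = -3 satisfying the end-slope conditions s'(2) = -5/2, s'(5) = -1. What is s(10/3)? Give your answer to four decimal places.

-2.0444

Put M_i = s'' at the i-th knot. Here h = (1, 1, 1) and Δ = (2, -4, 2), so the interior equations h_(i-1)·M_(i-1) + 2(h_(i-1)+h_i)·M_i + h_i·M_(i+1) = 6(Δ_i − Δ_(i-1)) read
  1·M_0 + 4·M_1 + 1·M_2 = 6(Δ_1 - Δ_0) = -36
  1·M_1 + 4·M_2 + 1·M_3 = 6(Δ_2 - Δ_1) = 36
Clamped end conditions give two more equations: 2h_0·M_0 + h_0·M_1 = 6(Δ_0 - s'(2)) = 27 and h_2·M_2 + 2h_2·M_3 = 6(s'(5) - Δ_2) = -18.
Hence M_0 = 116/5, M_1 = -97/5, M_2 = 92/5, M_3 = -91/5.
On [3, 4], s(t) = -1 - 3/5·(t - 3) - 97/10·(t - 3)² + 63/10·(t - 3)³.
With (t - 3) = 1/3: s(10/3) = -92/45.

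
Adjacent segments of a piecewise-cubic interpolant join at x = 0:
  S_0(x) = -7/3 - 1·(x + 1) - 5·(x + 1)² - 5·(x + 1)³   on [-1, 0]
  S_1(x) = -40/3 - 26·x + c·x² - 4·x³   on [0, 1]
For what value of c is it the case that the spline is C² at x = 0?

-20

S_0''(x) = -10 - 30·(x + 1), so S_0''(0) = -40. On the right, S_1''(0) = 2c, so c = -20.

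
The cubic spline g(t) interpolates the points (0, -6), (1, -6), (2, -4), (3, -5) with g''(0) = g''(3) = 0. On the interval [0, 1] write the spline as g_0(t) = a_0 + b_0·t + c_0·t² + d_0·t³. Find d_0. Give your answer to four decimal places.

0.7333

Put M_i = g'' at the i-th knot. Here h = (1, 1, 1) and Δ = (0, 2, -1), so the interior equations h_(i-1)·M_(i-1) + 2(h_(i-1)+h_i)·M_i + h_i·M_(i+1) = 6(Δ_i − Δ_(i-1)) read
  1·M_0 + 4·M_1 + 1·M_2 = 6(Δ_1 - Δ_0) = 12
  1·M_1 + 4·M_2 + 1·M_3 = 6(Δ_2 - Δ_1) = -18
Natural end conditions: M_0 = M_3 = 0.
Solving the tridiagonal system: M_0 = 0, M_1 = 22/5, M_2 = -28/5, M_3 = 0.
On [0, 1], with g_0(t) = a_0 + b_0·t + c_0·t² + d_0·t³: c_0 = M_0/2 = 0, d_0 = (M_1 - M_0)/(6h_0) = 11/15, b_0 = Δ_0 - h_0(2M_0 + M_1)/6 = -11/15.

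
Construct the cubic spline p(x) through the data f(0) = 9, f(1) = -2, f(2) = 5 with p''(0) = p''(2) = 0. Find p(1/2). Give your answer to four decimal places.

Let σ_i = p''(x_i). Step sizes h_i = 1, 1; slopes of the chords Δ_i = (y_(i+1) - y_i)/h_i = -11, 7.
  1·σ_0 + 4·σ_1 + 1·σ_2 = 6(Δ_1 - Δ_0) = 108
Natural end conditions: σ_0 = σ_2 = 0.
Solving: σ_0 = 0, σ_1 = 27, σ_2 = 0.
On [0, 1], p(x) = 9 - 31/2·x + 0·x² + 9/2·x³.
With x = 1/2: p(1/2) = 29/16.

1.8125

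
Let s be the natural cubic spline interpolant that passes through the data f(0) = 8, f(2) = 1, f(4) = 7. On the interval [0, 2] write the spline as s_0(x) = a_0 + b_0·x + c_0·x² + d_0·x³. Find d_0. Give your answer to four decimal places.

0.4063

Write M_i for s''(x_i). With h_i = 2, 2 and divided differences Δ_i = -7/2, 3, the continuity of s' gives the tridiagonal system
  2·M_0 + 8·M_1 + 2·M_2 = 6(Δ_1 - Δ_0) = 39
Natural end conditions: M_0 = M_2 = 0.
Forward elimination and back-substitution give M_0 = 0, M_1 = 39/8, M_2 = 0.
On [0, 2], with s_0(x) = a_0 + b_0·x + c_0·x² + d_0·x³: c_0 = M_0/2 = 0, d_0 = (M_1 - M_0)/(6h_0) = 13/32, b_0 = Δ_0 - h_0(2M_0 + M_1)/6 = -41/8.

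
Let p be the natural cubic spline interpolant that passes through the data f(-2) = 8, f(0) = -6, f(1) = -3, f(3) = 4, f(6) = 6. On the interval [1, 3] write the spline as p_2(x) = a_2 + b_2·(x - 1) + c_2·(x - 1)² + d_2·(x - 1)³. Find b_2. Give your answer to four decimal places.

4.4642

Let m_i = p''(x_i). Step sizes h_i = 2, 1, 2, 3; slopes of the chords Δ_i = (y_(i+1) - y_i)/h_i = -7, 3, 7/2, 2/3.
  2·m_0 + 6·m_1 + 1·m_2 = 6(Δ_1 - Δ_0) = 60
  1·m_1 + 6·m_2 + 2·m_3 = 6(Δ_2 - Δ_1) = 3
  2·m_2 + 10·m_3 + 3·m_4 = 6(Δ_3 - Δ_2) = -17
Natural end conditions: m_0 = m_4 = 0.
Solving: m_0 = 0, m_1 = 1648/163, m_2 = -108/163, m_3 = -511/326, m_4 = 0.
On [1, 3], with p_2(x) = a_2 + b_2·(x - 1) + c_2·(x - 1)² + d_2·(x - 1)³: c_2 = m_2/2 = -54/163, d_2 = (m_3 - m_2)/(6h_2) = -295/3912, b_2 = Δ_2 - h_2(2m_2 + m_3)/6 = 2183/489.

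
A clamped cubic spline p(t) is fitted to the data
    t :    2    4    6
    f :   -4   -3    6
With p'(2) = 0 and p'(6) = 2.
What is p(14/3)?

0

Let m_i = p''(x_i). Step sizes h_i = 2, 2; slopes of the chords Δ_i = (y_(i+1) - y_i)/h_i = 1/2, 9/2.
  2·m_0 + 8·m_1 + 2·m_2 = 6(Δ_1 - Δ_0) = 24
Clamped end conditions give two more equations: 2h_0·m_0 + h_0·m_1 = 6(Δ_0 - p'(2)) = 3 and h_1·m_1 + 2h_1·m_2 = 6(p'(6) - Δ_1) = -15.
Hence m_0 = -7/4, m_1 = 5, m_2 = -25/4.
On [4, 6], p(t) = -3 + 13/4·(t - 4) + 5/2·(t - 4)² - 15/16·(t - 4)³.
With (t - 4) = 2/3: p(14/3) = 0.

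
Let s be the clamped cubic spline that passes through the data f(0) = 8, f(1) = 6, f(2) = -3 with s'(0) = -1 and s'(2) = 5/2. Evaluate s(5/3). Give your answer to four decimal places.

-1.6759

Let M_i = s''(x_i). Step sizes h_i = 1, 1; slopes of the chords Δ_i = (y_(i+1) - y_i)/h_i = -2, -9.
  1·M_0 + 4·M_1 + 1·M_2 = 6(Δ_1 - Δ_0) = -42
Clamped end conditions give two more equations: 2h_0·M_0 + h_0·M_1 = 6(Δ_0 - s'(0)) = -6 and h_1·M_1 + 2h_1·M_2 = 6(s'(2) - Δ_1) = 69.
Solving: M_0 = 37/4, M_1 = -49/2, M_2 = 187/4.
On [1, 2], s(x) = 6 - 69/8·(x - 1) - 49/4·(x - 1)² + 95/8·(x - 1)³.
With (x - 1) = 2/3: s(5/3) = -181/108.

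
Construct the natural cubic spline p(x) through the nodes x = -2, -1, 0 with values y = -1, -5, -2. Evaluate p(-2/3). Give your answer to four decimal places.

Put M_i = p'' at the i-th knot. Here h = (1, 1) and Δ = (-4, 3), so the interior equations h_(i-1)·M_(i-1) + 2(h_(i-1)+h_i)·M_i + h_i·M_(i+1) = 6(Δ_i − Δ_(i-1)) read
  1·M_0 + 4·M_1 + 1·M_2 = 6(Δ_1 - Δ_0) = 42
Natural end conditions: M_0 = M_2 = 0.
Hence M_0 = 0, M_1 = 21/2, M_2 = 0.
On [-1, 0], p(x) = -5 - 1/2·(x + 1) + 21/4·(x + 1)² - 7/4·(x + 1)³.
With (x + 1) = 1/3: p(-2/3) = -251/54.

-4.6481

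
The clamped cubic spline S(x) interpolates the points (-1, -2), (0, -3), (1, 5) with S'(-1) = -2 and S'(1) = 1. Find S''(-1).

Write σ_i for S''(x_i). With h_i = 1, 1 and divided differences Δ_i = -1, 8, the continuity of S' gives the tridiagonal system
  1·σ_0 + 4·σ_1 + 1·σ_2 = 6(Δ_1 - Δ_0) = 54
Clamped end conditions give two more equations: 2h_0·σ_0 + h_0·σ_1 = 6(Δ_0 - S'(-1)) = 6 and h_1·σ_1 + 2h_1·σ_2 = 6(S'(1) - Δ_1) = -42.
Forward elimination and back-substitution give σ_0 = -9, σ_1 = 24, σ_2 = -33.

-9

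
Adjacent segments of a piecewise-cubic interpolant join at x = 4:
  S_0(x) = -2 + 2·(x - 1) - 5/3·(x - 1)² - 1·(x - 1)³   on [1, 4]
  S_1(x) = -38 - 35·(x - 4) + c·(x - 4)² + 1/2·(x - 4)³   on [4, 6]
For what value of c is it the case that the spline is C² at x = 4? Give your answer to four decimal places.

-10.6667

S_0''(x) = -10/3 - 6·(x - 1), so S_0''(4) = -64/3. On the right, S_1''(4) = 2c, so c = -32/3.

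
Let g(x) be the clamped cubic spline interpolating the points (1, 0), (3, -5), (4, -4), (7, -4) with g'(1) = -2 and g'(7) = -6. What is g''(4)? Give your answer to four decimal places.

1.1905

Write M_i for g''(x_i). With h_i = 2, 1, 3 and divided differences Δ_i = -5/2, 1, 0, the continuity of g' gives the tridiagonal system
  2·M_0 + 6·M_1 + 1·M_2 = 6(Δ_1 - Δ_0) = 21
  1·M_1 + 8·M_2 + 3·M_3 = 6(Δ_2 - Δ_1) = -6
Clamped end conditions give two more equations: 2h_0·M_0 + h_0·M_1 = 6(Δ_0 - g'(1)) = -3 and h_2·M_2 + 2h_2·M_3 = 6(g'(7) - Δ_2) = -36.
Hence M_0 = -121/42, M_1 = 179/42, M_2 = 25/21, M_3 = -277/42.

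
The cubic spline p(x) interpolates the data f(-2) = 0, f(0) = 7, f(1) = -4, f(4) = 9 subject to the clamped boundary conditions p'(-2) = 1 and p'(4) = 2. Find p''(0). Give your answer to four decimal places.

-22.6429

Let m_i = p''(x_i). Step sizes h_i = 2, 1, 3; slopes of the chords Δ_i = (y_(i+1) - y_i)/h_i = 7/2, -11, 13/3.
  2·m_0 + 6·m_1 + 1·m_2 = 6(Δ_1 - Δ_0) = -87
  1·m_1 + 8·m_2 + 3·m_3 = 6(Δ_2 - Δ_1) = 92
Clamped end conditions give two more equations: 2h_0·m_0 + h_0·m_1 = 6(Δ_0 - p'(-2)) = 15 and h_2·m_2 + 2h_2·m_3 = 6(p'(4) - Δ_2) = -14.
Solving the tridiagonal system: m_0 = 211/14, m_1 = -317/14, m_2 = 131/7, m_3 = -491/42.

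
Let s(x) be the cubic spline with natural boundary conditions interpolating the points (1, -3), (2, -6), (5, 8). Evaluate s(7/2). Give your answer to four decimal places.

-2.2344

Let m_i = s''(x_i). Step sizes h_i = 1, 3; slopes of the chords Δ_i = (y_(i+1) - y_i)/h_i = -3, 14/3.
  1·m_0 + 8·m_1 + 3·m_2 = 6(Δ_1 - Δ_0) = 46
Natural end conditions: m_0 = m_2 = 0.
Solving the tridiagonal system: m_0 = 0, m_1 = 23/4, m_2 = 0.
On [2, 5], s(x) = -6 - 13/12·(x - 2) + 23/8·(x - 2)² - 23/72·(x - 2)³.
With (x - 2) = 3/2: s(7/2) = -143/64.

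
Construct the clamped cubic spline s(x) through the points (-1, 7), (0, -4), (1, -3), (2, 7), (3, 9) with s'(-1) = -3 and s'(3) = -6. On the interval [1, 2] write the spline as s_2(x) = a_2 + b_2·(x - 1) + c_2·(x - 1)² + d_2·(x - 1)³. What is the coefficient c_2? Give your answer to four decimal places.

4.8750

Put M_i = s'' at the i-th knot. Here h = (1, 1, 1, 1) and Δ = (-11, 1, 10, 2), so the interior equations h_(i-1)·M_(i-1) + 2(h_(i-1)+h_i)·M_i + h_i·M_(i+1) = 6(Δ_i − Δ_(i-1)) read
  1·M_0 + 4·M_1 + 1·M_2 = 6(Δ_1 - Δ_0) = 72
  1·M_1 + 4·M_2 + 1·M_3 = 6(Δ_2 - Δ_1) = 54
  1·M_2 + 4·M_3 + 1·M_4 = 6(Δ_3 - Δ_2) = -48
Clamped end conditions give two more equations: 2h_0·M_0 + h_0·M_1 = 6(Δ_0 - s'(-1)) = -48 and h_3·M_3 + 2h_3·M_4 = 6(s'(3) - Δ_3) = -48.
Forward elimination and back-substitution give M_0 = -1017/28, M_1 = 345/14, M_2 = 39/4, M_3 = -135/14, M_4 = -537/28.
On [1, 2], with s_2(x) = a_2 + b_2·(x - 1) + c_2·(x - 1)² + d_2·(x - 1)³: c_2 = M_2/2 = 39/8, d_2 = (M_3 - M_2)/(6h_2) = -181/56, b_2 = Δ_2 - h_2(2M_2 + M_3)/6 = 117/14.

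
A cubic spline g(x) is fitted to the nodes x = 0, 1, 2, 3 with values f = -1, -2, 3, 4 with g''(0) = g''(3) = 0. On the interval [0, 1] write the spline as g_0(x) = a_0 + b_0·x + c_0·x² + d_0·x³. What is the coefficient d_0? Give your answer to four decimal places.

1.8667

Let M_i = g''(x_i). Step sizes h_i = 1, 1, 1; slopes of the chords Δ_i = (y_(i+1) - y_i)/h_i = -1, 5, 1.
  1·M_0 + 4·M_1 + 1·M_2 = 6(Δ_1 - Δ_0) = 36
  1·M_1 + 4·M_2 + 1·M_3 = 6(Δ_2 - Δ_1) = -24
Natural end conditions: M_0 = M_3 = 0.
Solving: M_0 = 0, M_1 = 56/5, M_2 = -44/5, M_3 = 0.
On [0, 1], with g_0(x) = a_0 + b_0·x + c_0·x² + d_0·x³: c_0 = M_0/2 = 0, d_0 = (M_1 - M_0)/(6h_0) = 28/15, b_0 = Δ_0 - h_0(2M_0 + M_1)/6 = -43/15.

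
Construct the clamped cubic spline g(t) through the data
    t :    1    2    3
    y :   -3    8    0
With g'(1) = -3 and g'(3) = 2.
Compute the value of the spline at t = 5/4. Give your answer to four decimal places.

Let M_i = g''(x_i). Step sizes h_i = 1, 1; slopes of the chords Δ_i = (y_(i+1) - y_i)/h_i = 11, -8.
  1·M_0 + 4·M_1 + 1·M_2 = 6(Δ_1 - Δ_0) = -114
Clamped end conditions give two more equations: 2h_0·M_0 + h_0·M_1 = 6(Δ_0 - g'(1)) = 84 and h_1·M_1 + 2h_1·M_2 = 6(g'(3) - Δ_1) = 60.
Solving the tridiagonal system: M_0 = 73, M_1 = -62, M_2 = 61.
On [1, 2], g(t) = -3 - 3·(t - 1) + 73/2·(t - 1)² - 45/2·(t - 1)³.
With (t - 1) = 1/4: g(5/4) = -233/128.

-1.8203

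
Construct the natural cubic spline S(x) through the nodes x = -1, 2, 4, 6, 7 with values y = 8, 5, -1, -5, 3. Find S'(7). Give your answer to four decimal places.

9.7596

Let σ_i = S''(x_i). Step sizes h_i = 3, 2, 2, 1; slopes of the chords Δ_i = (y_(i+1) - y_i)/h_i = -1, -3, -2, 8.
  3·σ_0 + 10·σ_1 + 2·σ_2 = 6(Δ_1 - Δ_0) = -12
  2·σ_1 + 8·σ_2 + 2·σ_3 = 6(Δ_2 - Δ_1) = 6
  2·σ_2 + 6·σ_3 + 1·σ_4 = 6(Δ_3 - Δ_2) = 60
Natural end conditions: σ_0 = σ_4 = 0.
Solving: σ_0 = 0, σ_1 = -45/52, σ_2 = -87/52, σ_3 = 549/52, σ_4 = 0.
On [6, 7], S'(x) = b_3 + 2c_3·(x - 6) + 3d_3·(x - 6)² with b_3 = Δ_3 - h_3(2σ_3 + σ_4)/6 = 233/52, c_3 = σ_3/2 = 549/104, d_3 = (σ_4 - σ_3)/(6h_3) = -183/104. So S'(7) = 1015/104.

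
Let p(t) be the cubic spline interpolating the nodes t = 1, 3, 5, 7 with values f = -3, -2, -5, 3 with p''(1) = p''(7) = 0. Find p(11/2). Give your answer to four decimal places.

Write M_i for p''(x_i). With h_i = 2, 2, 2 and divided differences Δ_i = 1/2, -3/2, 4, the continuity of p' gives the tridiagonal system
  2·M_0 + 8·M_1 + 2·M_2 = 6(Δ_1 - Δ_0) = -12
  2·M_1 + 8·M_2 + 2·M_3 = 6(Δ_2 - Δ_1) = 33
Natural end conditions: M_0 = M_3 = 0.
Forward elimination and back-substitution give M_0 = 0, M_1 = -27/10, M_2 = 24/5, M_3 = 0.
On [5, 7], p(t) = -5 + 4/5·(t - 5) + 12/5·(t - 5)² - 2/5·(t - 5)³.
With (t - 5) = 1/2: p(11/2) = -81/20.

-4.0500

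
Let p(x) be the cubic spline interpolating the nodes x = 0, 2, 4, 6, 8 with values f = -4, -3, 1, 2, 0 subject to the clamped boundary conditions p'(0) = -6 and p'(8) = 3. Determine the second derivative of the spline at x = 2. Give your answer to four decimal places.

-1.5000

Write σ_i for p''(x_i). With h_i = 2, 2, 2, 2 and divided differences Δ_i = 1/2, 2, 1/2, -1, the continuity of p' gives the tridiagonal system
  2·σ_0 + 8·σ_1 + 2·σ_2 = 6(Δ_1 - Δ_0) = 9
  2·σ_1 + 8·σ_2 + 2·σ_3 = 6(Δ_2 - Δ_1) = -9
  2·σ_2 + 8·σ_3 + 2·σ_4 = 6(Δ_3 - Δ_2) = -9
Clamped end conditions give two more equations: 2h_0·σ_0 + h_0·σ_1 = 6(Δ_0 - p'(0)) = 39 and h_3·σ_3 + 2h_3·σ_4 = 6(p'(8) - Δ_3) = 24.
Solving: σ_0 = 21/2, σ_1 = -3/2, σ_2 = 0, σ_3 = -3, σ_4 = 15/2.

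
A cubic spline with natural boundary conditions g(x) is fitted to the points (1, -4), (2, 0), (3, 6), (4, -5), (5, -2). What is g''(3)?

-36

With σ_i denoting the second derivative at x_i, h_i = 1, 1, 1, 1, and Δ_i = (y_(i+1) − y_i)/h_i = 4, 6, -11, 3:
  1·σ_0 + 4·σ_1 + 1·σ_2 = 6(Δ_1 - Δ_0) = 12
  1·σ_1 + 4·σ_2 + 1·σ_3 = 6(Δ_2 - Δ_1) = -102
  1·σ_2 + 4·σ_3 + 1·σ_4 = 6(Δ_3 - Δ_2) = 84
Natural end conditions: σ_0 = σ_4 = 0.
Forward elimination and back-substitution give σ_0 = 0, σ_1 = 12, σ_2 = -36, σ_3 = 30, σ_4 = 0.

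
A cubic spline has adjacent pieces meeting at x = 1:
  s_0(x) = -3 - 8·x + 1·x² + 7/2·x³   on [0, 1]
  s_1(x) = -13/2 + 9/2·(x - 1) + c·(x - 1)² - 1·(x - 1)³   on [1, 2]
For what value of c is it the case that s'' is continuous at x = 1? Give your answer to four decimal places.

11.5000

s_0''(x) = 2 + 21·x, so s_0''(1) = 23. On the right, s_1''(1) = 2c, so c = 23/2.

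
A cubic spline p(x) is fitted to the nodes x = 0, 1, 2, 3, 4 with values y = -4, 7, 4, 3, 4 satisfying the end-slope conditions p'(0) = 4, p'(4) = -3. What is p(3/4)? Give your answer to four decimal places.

4.5873

With σ_i denoting the second derivative at x_i, h_i = 1, 1, 1, 1, and Δ_i = (y_(i+1) − y_i)/h_i = 11, -3, -1, 1:
  1·σ_0 + 4·σ_1 + 1·σ_2 = 6(Δ_1 - Δ_0) = -84
  1·σ_1 + 4·σ_2 + 1·σ_3 = 6(Δ_2 - Δ_1) = 12
  1·σ_2 + 4·σ_3 + 1·σ_4 = 6(Δ_3 - Δ_2) = 12
Clamped end conditions give two more equations: 2h_0·σ_0 + h_0·σ_1 = 6(Δ_0 - p'(0)) = 42 and h_3·σ_3 + 2h_3·σ_4 = 6(p'(4) - Δ_3) = -24.
Hence σ_0 = 1049/28, σ_1 = -461/14, σ_2 = 41/4, σ_3 = 55/14, σ_4 = -391/28.
On [0, 1], p(x) = -4 + 4·x + 1049/56·x² - 657/56·x³.
With x = 3/4: p(3/4) = 16441/3584.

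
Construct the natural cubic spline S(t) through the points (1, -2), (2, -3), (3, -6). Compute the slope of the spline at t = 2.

-2

Let σ_i = S''(x_i). Step sizes h_i = 1, 1; slopes of the chords Δ_i = (y_(i+1) - y_i)/h_i = -1, -3.
  1·σ_0 + 4·σ_1 + 1·σ_2 = 6(Δ_1 - Δ_0) = -12
Natural end conditions: σ_0 = σ_2 = 0.
Forward elimination and back-substitution give σ_0 = 0, σ_1 = -3, σ_2 = 0.
On [2, 3], S'(t) = b_1 + 2c_1·(t - 2) + 3d_1·(t - 2)² with b_1 = Δ_1 - h_1(2σ_1 + σ_2)/6 = -2, c_1 = σ_1/2 = -3/2, d_1 = (σ_2 - σ_1)/(6h_1) = 1/2. So S'(2) = -2.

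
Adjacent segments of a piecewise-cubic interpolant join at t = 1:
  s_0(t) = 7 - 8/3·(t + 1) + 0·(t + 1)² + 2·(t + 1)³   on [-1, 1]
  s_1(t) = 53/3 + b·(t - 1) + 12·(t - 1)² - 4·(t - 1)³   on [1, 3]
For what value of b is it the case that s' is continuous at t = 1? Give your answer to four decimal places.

21.3333

s_0'(t) = -8/3 + 0·(t + 1) + 6·(t + 1)², so s_0'(1) = 64/3. On the right, s_1'(1) = b, so b = 64/3.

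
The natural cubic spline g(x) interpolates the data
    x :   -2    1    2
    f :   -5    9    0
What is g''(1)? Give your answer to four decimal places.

Write M_i for g''(x_i). With h_i = 3, 1 and divided differences Δ_i = 14/3, -9, the continuity of g' gives the tridiagonal system
  3·M_0 + 8·M_1 + 1·M_2 = 6(Δ_1 - Δ_0) = -82
Natural end conditions: M_0 = M_2 = 0.
Solving the tridiagonal system: M_0 = 0, M_1 = -41/4, M_2 = 0.

-10.2500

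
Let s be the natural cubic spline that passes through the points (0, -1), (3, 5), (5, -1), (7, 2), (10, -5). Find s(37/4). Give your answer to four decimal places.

-2.0742

Put M_i = s'' at the i-th knot. Here h = (3, 2, 2, 3) and Δ = (2, -3, 3/2, -7/3), so the interior equations h_(i-1)·M_(i-1) + 2(h_(i-1)+h_i)·M_i + h_i·M_(i+1) = 6(Δ_i − Δ_(i-1)) read
  3·M_0 + 10·M_1 + 2·M_2 = 6(Δ_1 - Δ_0) = -30
  2·M_1 + 8·M_2 + 2·M_3 = 6(Δ_2 - Δ_1) = 27
  2·M_2 + 10·M_3 + 3·M_4 = 6(Δ_3 - Δ_2) = -23
Natural end conditions: M_0 = M_4 = 0.
Forward elimination and back-substitution give M_0 = 0, M_1 = -182/45, M_2 = 47/9, M_3 = -301/90, M_4 = 0.
On [7, 10], s(t) = 2 + 91/90·(t - 7) - 301/180·(t - 7)² + 301/1620·(t - 7)³.
With (t - 7) = 9/4: s(37/4) = -531/256.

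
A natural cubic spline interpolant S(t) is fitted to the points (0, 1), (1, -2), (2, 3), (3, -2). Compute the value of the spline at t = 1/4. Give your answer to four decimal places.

Put σ_i = S'' at the i-th knot. Here h = (1, 1, 1) and Δ = (-3, 5, -5), so the interior equations h_(i-1)·σ_(i-1) + 2(h_(i-1)+h_i)·σ_i + h_i·σ_(i+1) = 6(Δ_i − Δ_(i-1)) read
  1·σ_0 + 4·σ_1 + 1·σ_2 = 6(Δ_1 - Δ_0) = 48
  1·σ_1 + 4·σ_2 + 1·σ_3 = 6(Δ_2 - Δ_1) = -60
Natural end conditions: σ_0 = σ_3 = 0.
Hence σ_0 = 0, σ_1 = 84/5, σ_2 = -96/5, σ_3 = 0.
On [0, 1], S(t) = 1 - 29/5·t + 0·t² + 14/5·t³.
With t = 1/4: S(1/4) = -13/32.

-0.4063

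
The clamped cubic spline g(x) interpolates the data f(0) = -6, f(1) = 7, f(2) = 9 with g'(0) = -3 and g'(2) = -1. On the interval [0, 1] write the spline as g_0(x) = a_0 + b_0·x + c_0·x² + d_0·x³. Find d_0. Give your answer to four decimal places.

-16.7500

Let M_i = g''(x_i). Step sizes h_i = 1, 1; slopes of the chords Δ_i = (y_(i+1) - y_i)/h_i = 13, 2.
  1·M_0 + 4·M_1 + 1·M_2 = 6(Δ_1 - Δ_0) = -66
Clamped end conditions give two more equations: 2h_0·M_0 + h_0·M_1 = 6(Δ_0 - g'(0)) = 96 and h_1·M_1 + 2h_1·M_2 = 6(g'(2) - Δ_1) = -18.
Solving the tridiagonal system: M_0 = 131/2, M_1 = -35, M_2 = 17/2.
On [0, 1], with g_0(x) = a_0 + b_0·x + c_0·x² + d_0·x³: c_0 = M_0/2 = 131/4, d_0 = (M_1 - M_0)/(6h_0) = -67/4, b_0 = Δ_0 - h_0(2M_0 + M_1)/6 = -3.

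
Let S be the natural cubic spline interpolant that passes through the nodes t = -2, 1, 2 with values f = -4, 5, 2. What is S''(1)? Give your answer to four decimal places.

Put σ_i = S'' at the i-th knot. Here h = (3, 1) and Δ = (3, -3), so the interior equations h_(i-1)·σ_(i-1) + 2(h_(i-1)+h_i)·σ_i + h_i·σ_(i+1) = 6(Δ_i − Δ_(i-1)) read
  3·σ_0 + 8·σ_1 + 1·σ_2 = 6(Δ_1 - Δ_0) = -36
Natural end conditions: σ_0 = σ_2 = 0.
Forward elimination and back-substitution give σ_0 = 0, σ_1 = -9/2, σ_2 = 0.

-4.5000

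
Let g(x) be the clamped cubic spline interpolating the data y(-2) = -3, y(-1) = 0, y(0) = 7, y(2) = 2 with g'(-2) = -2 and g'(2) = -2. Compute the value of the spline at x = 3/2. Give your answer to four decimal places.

3.6932

Let M_i = g''(x_i). Step sizes h_i = 1, 1, 2; slopes of the chords Δ_i = (y_(i+1) - y_i)/h_i = 3, 7, -5/2.
  1·M_0 + 4·M_1 + 1·M_2 = 6(Δ_1 - Δ_0) = 24
  1·M_1 + 6·M_2 + 2·M_3 = 6(Δ_2 - Δ_1) = -57
Clamped end conditions give two more equations: 2h_0·M_0 + h_0·M_1 = 6(Δ_0 - g'(-2)) = 30 and h_2·M_2 + 2h_2·M_3 = 6(g'(2) - Δ_2) = 3.
Forward elimination and back-substitution give M_0 = 261/22, M_1 = 69/11, M_2 = -285/22, M_3 = 159/22.
On [0, 2], g(x) = 7 + 41/11·x - 285/44·x² + 37/22·x³.
With x = 3/2: g(3/2) = 325/88.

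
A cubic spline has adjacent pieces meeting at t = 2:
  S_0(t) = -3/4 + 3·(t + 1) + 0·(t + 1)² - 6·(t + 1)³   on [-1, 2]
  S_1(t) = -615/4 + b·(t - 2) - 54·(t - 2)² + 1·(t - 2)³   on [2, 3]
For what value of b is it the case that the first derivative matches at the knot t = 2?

S_0'(t) = 3 + 0·(t + 1) - 18·(t + 1)², so S_0'(2) = -159. On the right, S_1'(2) = b, so b = -159.

-159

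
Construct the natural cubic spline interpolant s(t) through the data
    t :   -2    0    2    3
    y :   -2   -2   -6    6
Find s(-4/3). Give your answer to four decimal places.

With M_i denoting the second derivative at x_i, h_i = 2, 2, 1, and Δ_i = (y_(i+1) − y_i)/h_i = 0, -2, 12:
  2·M_0 + 8·M_1 + 2·M_2 = 6(Δ_1 - Δ_0) = -12
  2·M_1 + 6·M_2 + 1·M_3 = 6(Δ_2 - Δ_1) = 84
Natural end conditions: M_0 = M_3 = 0.
Solving: M_0 = 0, M_1 = -60/11, M_2 = 174/11, M_3 = 0.
On [-2, 0], s(t) = -2 + 20/11·(t + 2) + 0·(t + 2)² - 5/11·(t + 2)³.
With (t + 2) = 2/3: s(-4/3) = -274/297.

-0.9226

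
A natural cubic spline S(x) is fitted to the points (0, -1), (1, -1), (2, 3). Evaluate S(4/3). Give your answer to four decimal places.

-0.0370

Let M_i = S''(x_i). Step sizes h_i = 1, 1; slopes of the chords Δ_i = (y_(i+1) - y_i)/h_i = 0, 4.
  1·M_0 + 4·M_1 + 1·M_2 = 6(Δ_1 - Δ_0) = 24
Natural end conditions: M_0 = M_2 = 0.
Solving: M_0 = 0, M_1 = 6, M_2 = 0.
On [1, 2], S(x) = -1 + 2·(x - 1) + 3·(x - 1)² - 1·(x - 1)³.
With (x - 1) = 1/3: S(4/3) = -1/27.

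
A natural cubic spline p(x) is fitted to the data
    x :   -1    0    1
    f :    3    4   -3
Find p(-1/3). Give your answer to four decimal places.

Write M_i for p''(x_i). With h_i = 1, 1 and divided differences Δ_i = 1, -7, the continuity of p' gives the tridiagonal system
  1·M_0 + 4·M_1 + 1·M_2 = 6(Δ_1 - Δ_0) = -48
Natural end conditions: M_0 = M_2 = 0.
Forward elimination and back-substitution give M_0 = 0, M_1 = -12, M_2 = 0.
On [-1, 0], p(x) = 3 + 3·(x + 1) + 0·(x + 1)² - 2·(x + 1)³.
With (x + 1) = 2/3: p(-1/3) = 119/27.

4.4074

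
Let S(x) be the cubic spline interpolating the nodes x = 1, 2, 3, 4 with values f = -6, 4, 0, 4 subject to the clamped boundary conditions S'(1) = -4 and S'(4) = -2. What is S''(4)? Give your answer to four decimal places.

-33.8667

Let M_i = S''(x_i). Step sizes h_i = 1, 1, 1; slopes of the chords Δ_i = (y_(i+1) - y_i)/h_i = 10, -4, 4.
  1·M_0 + 4·M_1 + 1·M_2 = 6(Δ_1 - Δ_0) = -84
  1·M_1 + 4·M_2 + 1·M_3 = 6(Δ_2 - Δ_1) = 48
Clamped end conditions give two more equations: 2h_0·M_0 + h_0·M_1 = 6(Δ_0 - S'(1)) = 84 and h_2·M_2 + 2h_2·M_3 = 6(S'(4) - Δ_2) = -36.
Solving the tridiagonal system: M_0 = 968/15, M_1 = -676/15, M_2 = 476/15, M_3 = -508/15.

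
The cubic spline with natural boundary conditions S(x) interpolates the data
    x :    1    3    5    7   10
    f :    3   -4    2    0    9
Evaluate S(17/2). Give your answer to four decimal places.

Write σ_i for S''(x_i). With h_i = 2, 2, 2, 3 and divided differences Δ_i = -7/2, 3, -1, 3, the continuity of S' gives the tridiagonal system
  2·σ_0 + 8·σ_1 + 2·σ_2 = 6(Δ_1 - Δ_0) = 39
  2·σ_1 + 8·σ_2 + 2·σ_3 = 6(Δ_2 - Δ_1) = -24
  2·σ_2 + 10·σ_3 + 3·σ_4 = 6(Δ_3 - Δ_2) = 24
Natural end conditions: σ_0 = σ_4 = 0.
Solving: σ_0 = 0, σ_1 = 885/142, σ_2 = -771/142, σ_3 = 495/142, σ_4 = 0.
On [7, 10], S(x) = 0 - 69/142·(x - 7) + 495/284·(x - 7)² - 55/284·(x - 7)³.
With (x - 7) = 3/2: S(17/2) = 5769/2272.

2.5392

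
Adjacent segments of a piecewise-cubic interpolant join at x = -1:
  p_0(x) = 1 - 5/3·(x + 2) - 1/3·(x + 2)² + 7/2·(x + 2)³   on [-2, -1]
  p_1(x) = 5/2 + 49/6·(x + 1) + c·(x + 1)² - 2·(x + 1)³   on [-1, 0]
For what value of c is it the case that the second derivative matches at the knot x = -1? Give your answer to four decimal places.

p_0''(x) = -2/3 + 21·(x + 2), so p_0''(-1) = 61/3. On the right, p_1''(-1) = 2c, so c = 61/6.

10.1667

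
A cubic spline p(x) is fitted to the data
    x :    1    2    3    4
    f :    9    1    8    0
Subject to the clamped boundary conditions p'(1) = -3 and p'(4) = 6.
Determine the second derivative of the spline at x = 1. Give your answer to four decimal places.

-37.2000

Put σ_i = p'' at the i-th knot. Here h = (1, 1, 1) and Δ = (-8, 7, -8), so the interior equations h_(i-1)·σ_(i-1) + 2(h_(i-1)+h_i)·σ_i + h_i·σ_(i+1) = 6(Δ_i − Δ_(i-1)) read
  1·σ_0 + 4·σ_1 + 1·σ_2 = 6(Δ_1 - Δ_0) = 90
  1·σ_1 + 4·σ_2 + 1·σ_3 = 6(Δ_2 - Δ_1) = -90
Clamped end conditions give two more equations: 2h_0·σ_0 + h_0·σ_1 = 6(Δ_0 - p'(1)) = -30 and h_2·σ_2 + 2h_2·σ_3 = 6(p'(4) - Δ_2) = 84.
Forward elimination and back-substitution give σ_0 = -186/5, σ_1 = 222/5, σ_2 = -252/5, σ_3 = 336/5.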